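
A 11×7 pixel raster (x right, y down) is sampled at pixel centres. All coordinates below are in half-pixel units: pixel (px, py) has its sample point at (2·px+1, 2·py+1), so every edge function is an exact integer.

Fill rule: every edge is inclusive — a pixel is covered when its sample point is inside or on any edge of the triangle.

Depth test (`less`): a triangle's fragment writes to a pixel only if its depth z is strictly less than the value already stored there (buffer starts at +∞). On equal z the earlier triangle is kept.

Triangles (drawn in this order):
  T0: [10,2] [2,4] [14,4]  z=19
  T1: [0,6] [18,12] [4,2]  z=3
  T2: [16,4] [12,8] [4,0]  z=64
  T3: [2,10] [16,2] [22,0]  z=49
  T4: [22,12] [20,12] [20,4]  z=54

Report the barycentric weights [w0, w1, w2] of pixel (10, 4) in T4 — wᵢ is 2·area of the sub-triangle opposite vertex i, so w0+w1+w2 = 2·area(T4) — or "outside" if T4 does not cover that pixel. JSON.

T0:
  2·area = 24  (B↔C swapped to make it positive)
  edge (10, 2)→(14, 4): d=(4,2) inclusive
  edge (14, 4)→(2, 4): d=(-12,0) inclusive
  edge (2, 4)→(10, 2): d=(8,-2) inclusive
    (3,1)@(7, 3): e=[10,12,2] → #
    (4,1)@(9, 3): e=[6,12,6] → #
    (5,1)@(11, 3): e=[2,12,10] → #
    (6,1)@(13, 3): e=[-2,12,14] → ·
    (3,2)@(7, 5): e=[18,-12,18] → ·
    (4,2)@(9, 5): e=[14,-12,22] → ·
    (5,2)@(11, 5): e=[10,-12,26] → ·
  covered (3 px):
    · · · · · · · · · · ·
    · · · # # # · · · · ·
    · · · · · · · · · · ·
    · · · · · · · · · · ·
    · · · · · · · · · · ·
    · · · · · · · · · · ·
    · · · · · · · · · · ·
T1:
  2·area = 96  (B↔C swapped to make it positive)
  edge (0, 6)→(4, 2): d=(4,-4) inclusive
  edge (4, 2)→(18, 12): d=(14,10) inclusive
  edge (18, 12)→(0, 6): d=(-18,-6) inclusive
    (2,0)@(5, 1): e=[0,-24,120] → ·  [on edge]
    (1,1)@(3, 3): e=[0,24,72] → #  [on edge]
    (2,1)@(5, 3): e=[8,4,84] → #
    (3,1)@(7, 3): e=[16,-16,96] → ·
    (0,2)@(1, 5): e=[0,72,24] → #  [on edge]
    (3,2)@(7, 5): e=[24,12,60] → #
    (4,2)@(9, 5): e=[32,-8,72] → ·
    (0,3)@(1, 7): e=[8,100,-12] → ·
    (1,3)@(3, 7): e=[16,80,0] → #  [on edge]
    (4,3)@(9, 7): e=[40,20,36] → #
    (5,3)@(11, 7): e=[48,0,48] → #  [on edge]
    (6,3)@(13, 7): e=[56,-20,60] → ·
    (4,4)@(9, 9): e=[48,48,0] → #  [on edge]
    (7,5)@(15, 11): e=[80,16,0] → #  [on edge]
    (10,6)@(21, 13): e=[112,-16,0] → ·  [on edge]
  covered (15 px):
    · · · · · · · · · · ·
    · # # · · · · · · · ·
    # # # # · · · · · · ·
    · # # # # # · · · · ·
    · · · · # # # · · · ·
    · · · · · · · # · · ·
    · · · · · · · · · · ·
T2:
  2·area = 64
  edge (16, 4)→(12, 8): d=(-4,4) inclusive
  edge (12, 8)→(4, 0): d=(-8,-8) inclusive
  edge (4, 0)→(16, 4): d=(12,4) inclusive
    (2,0)@(5, 1): e=[56,0,8] → #  [on edge]
    (3,0)@(7, 1): e=[48,16,0] → #  [on edge]
    (4,0)@(9, 1): e=[40,32,-8] → ·
    (9,0)@(19, 1): e=[0,112,-48] → ·  [on edge]
    (2,1)@(5, 3): e=[48,-16,32] → ·
    (3,1)@(7, 3): e=[40,0,24] → #  [on edge]
    (4,1)@(9, 3): e=[32,16,16] → #
    (5,1)@(11, 3): e=[24,32,8] → #
    (6,1)@(13, 3): e=[16,48,0] → #  [on edge]
    (7,1)@(15, 3): e=[8,64,-8] → ·
    (8,1)@(17, 3): e=[0,80,-16] → ·  [on edge]
    (3,2)@(7, 5): e=[32,-16,48] → ·
    (4,2)@(9, 5): e=[24,0,40] → #  [on edge]
    (7,2)@(15, 5): e=[0,48,16] → #  [on edge]
    (9,2)@(19, 5): e=[-16,80,0] → ·  [on edge]
    (5,3)@(11, 7): e=[8,0,56] → #  [on edge]
    (6,3)@(13, 7): e=[0,16,48] → #  [on edge]
    (5,4)@(11, 9): e=[0,-16,80] → ·  [on edge]
    (6,4)@(13, 9): e=[-8,0,72] → ·  [on edge]
    (4,5)@(9, 11): e=[0,-48,112] → ·  [on edge]
    (7,5)@(15, 11): e=[-24,0,88] → ·  [on edge]
    (3,6)@(7, 13): e=[0,-80,144] → ·  [on edge]
    (8,6)@(17, 13): e=[-40,0,104] → ·  [on edge]
  covered (12 px):
    · · # # · · · · · · ·
    · · · # # # # · · · ·
    · · · · # # # # · · ·
    · · · · · # # · · · ·
    · · · · · · · · · · ·
    · · · · · · · · · · ·
    · · · · · · · · · · ·
T3:
  2·area = 20
  edge (2, 10)→(16, 2): d=(14,-8) inclusive
  edge (16, 2)→(22, 0): d=(6,-2) inclusive
  edge (22, 0)→(2, 10): d=(-20,10) inclusive
    (9,0)@(19, 1): e=[10,0,10] → #  [on edge]
    (10,0)@(21, 1): e=[26,4,-10] → ·
    (6,1)@(13, 3): e=[-10,0,30] → ·  [on edge]
    (7,1)@(15, 3): e=[6,4,10] → #
    (8,1)@(17, 3): e=[22,8,-10] → ·
    (9,1)@(19, 3): e=[38,12,-30] → ·
    (3,2)@(7, 5): e=[-30,0,50] → ·  [on edge]
    (5,2)@(11, 5): e=[2,8,10] → #
    (6,2)@(13, 5): e=[18,12,-10] → ·
    (7,2)@(15, 5): e=[34,16,-30] → ·
    (0,3)@(1, 7): e=[-50,0,70] → ·  [on edge]
    (5,3)@(11, 7): e=[30,20,-30] → ·
  covered (3 px):
    · · · · · · · · · # ·
    · · · · · · · # · · ·
    · · · · · # · · · · ·
    · · · · · · · · · · ·
    · · · · · · · · · · ·
    · · · · · · · · · · ·
    · · · · · · · · · · ·
T4:
  2·area = 16
  edge (22, 12)→(20, 12): d=(-2,0) inclusive
  edge (20, 12)→(20, 4): d=(0,-8) inclusive
  edge (20, 4)→(22, 12): d=(2,8) inclusive
    (10,4)@(21, 9): e=[6,8,2] → #
    (10,5)@(21, 11): e=[2,8,6] → #
    (10,6)@(21, 13): e=[-2,8,10] → ·
  covered (2 px):
    · · · · · · · · · · ·
    · · · · · · · · · · ·
    · · · · · · · · · · ·
    · · · · · · · · · · ·
    · · · · · · · · · · #
    · · · · · · · · · · #
    · · · · · · · · · · ·

Final: [8,2,6]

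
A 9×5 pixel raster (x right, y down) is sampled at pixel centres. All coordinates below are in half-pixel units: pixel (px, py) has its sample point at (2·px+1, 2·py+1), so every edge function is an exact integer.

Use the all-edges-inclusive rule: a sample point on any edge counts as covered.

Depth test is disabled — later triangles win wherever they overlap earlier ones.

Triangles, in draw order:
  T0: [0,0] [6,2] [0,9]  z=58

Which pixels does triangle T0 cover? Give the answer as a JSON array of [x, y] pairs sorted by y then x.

T0:
  2·area = 54
  edge (0, 0)→(6, 2): d=(6,2) inclusive
  edge (6, 2)→(0, 9): d=(-6,7) inclusive
  edge (0, 9)→(0, 0): d=(0,-9) inclusive
    (0,0)@(1, 1): e=[4,41,9] → #
    (1,0)@(3, 1): e=[0,27,27] → #  [on edge]
    (2,0)@(5, 1): e=[-4,13,45] → ·
    (0,1)@(1, 3): e=[16,29,9] → #
    (2,1)@(5, 3): e=[8,1,45] → #
    (3,1)@(7, 3): e=[4,-13,63] → ·
    (4,1)@(9, 3): e=[0,-27,81] → ·  [on edge]
    (0,2)@(1, 5): e=[28,17,9] → #
    (2,2)@(5, 5): e=[20,-11,45] → ·
    (7,2)@(15, 5): e=[0,-81,135] → ·  [on edge]
    (0,3)@(1, 7): e=[40,5,9] → #
    (1,3)@(3, 7): e=[36,-9,27] → ·
  covered (8 px):
    # # · · · · · · ·
    # # # · · · · · ·
    # # · · · · · · ·
    # · · · · · · · ·
    · · · · · · · · ·

Answer: [[0,0],[1,0],[0,1],[1,1],[2,1],[0,2],[1,2],[0,3]]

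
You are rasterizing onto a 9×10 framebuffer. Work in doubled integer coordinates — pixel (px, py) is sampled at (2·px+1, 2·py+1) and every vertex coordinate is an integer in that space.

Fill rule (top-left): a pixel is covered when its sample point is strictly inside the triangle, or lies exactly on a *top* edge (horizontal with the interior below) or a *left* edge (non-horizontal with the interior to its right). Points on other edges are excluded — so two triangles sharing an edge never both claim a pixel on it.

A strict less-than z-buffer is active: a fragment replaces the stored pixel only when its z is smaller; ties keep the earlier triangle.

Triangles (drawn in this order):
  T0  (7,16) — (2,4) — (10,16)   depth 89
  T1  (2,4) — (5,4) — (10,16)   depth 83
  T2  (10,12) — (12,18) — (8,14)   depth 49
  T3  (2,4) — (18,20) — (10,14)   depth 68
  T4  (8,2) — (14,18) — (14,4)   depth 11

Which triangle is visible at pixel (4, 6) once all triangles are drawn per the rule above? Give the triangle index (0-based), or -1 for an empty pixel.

T0:
  2·area = 36
  edge (7, 16)→(2, 4): d=(-5,-12) top-left  bias=+0
  edge (2, 4)→(10, 16): d=(8,12) right/bottom  bias=-1
  edge (10, 16)→(7, 16): d=(-3,0) right/bottom  bias=-1
    (2,4)@(5, 9): e=[11,4,21] → #
    (3,4)@(7, 9): e=[35,-20,21] → ·
    (2,5)@(5, 11): e=[1,20,15] → #
    (3,5)@(7, 11): e=[25,-4,15] → ·
    (2,6)@(5, 13): e=[-9,36,9] → ·
    (3,6)@(7, 13): e=[15,12,9] → #
    (4,6)@(9, 13): e=[39,-12,9] → ·
    (3,7)@(7, 15): e=[5,28,3] → #
    (4,7)@(9, 15): e=[29,4,3] → #
    (5,7)@(11, 15): e=[53,-20,3] → ·
    (3,8)@(7, 17): e=[-5,44,-3] → ·
    (4,8)@(9, 17): e=[19,20,-3] → ·
  covered (5 px):
    · · · · · · · · ·
    · · · · · · · · ·
    · · · · · · · · ·
    · · · · · · · · ·
    · · # · · · · · ·
    · · # · · · · · ·
    · · · # · · · · ·
    · · · # # · · · ·
    · · · · · · · · ·
    · · · · · · · · ·
T1:
  2·area = 36
  edge (2, 4)→(5, 4): d=(3,0) top-left  bias=+0
  edge (5, 4)→(10, 16): d=(5,12) right/bottom  bias=-1
  edge (10, 16)→(2, 4): d=(-8,-12) top-left  bias=+0
    (1,2)@(3, 5): e=[3,29,4] → #
    (2,2)@(5, 5): e=[3,5,28] → #
    (3,2)@(7, 5): e=[3,-19,52] → ·
    (1,3)@(3, 7): e=[9,39,-12] → ·
    (2,3)@(5, 7): e=[9,15,12] → #
    (3,3)@(7, 7): e=[9,-9,36] → ·
    (2,4)@(5, 9): e=[15,25,-4] → ·
    (3,4)@(7, 9): e=[15,1,20] → #
    (4,4)@(9, 9): e=[15,-23,44] → ·
    (3,5)@(7, 11): e=[21,11,4] → #
    (4,5)@(9, 11): e=[21,-13,28] → ·
    (3,6)@(7, 13): e=[27,21,-12] → ·
  covered (5 px):
    · · · · · · · · ·
    · · · · · · · · ·
    · # # · · · · · ·
    · · # · · · · · ·
    · · · # · · · · ·
    · · · # · · · · ·
    · · · · · · · · ·
    · · · · · · · · ·
    · · · · · · · · ·
    · · · · · · · · ·
T2:
  2·area = 16
  edge (10, 12)→(12, 18): d=(2,6) right/bottom  bias=-1
  edge (12, 18)→(8, 14): d=(-4,-4) top-left  bias=+0
  edge (8, 14)→(10, 12): d=(2,-2) top-left  bias=+0
    (3,1)@(7, 3): e=[0,40,-24] → ·  [on edge]
    (8,2)@(17, 5): e=[-56,72,0] → ·  [on edge]
    (0,3)@(1, 7): e=[44,0,-28] → ·  [on edge]
    (7,3)@(15, 7): e=[-40,56,0] → ·  [on edge]
    (1,4)@(3, 9): e=[36,0,-20] → ·  [on edge]
    (4,4)@(9, 9): e=[0,24,-8] → ·  [on edge]
    (6,4)@(13, 9): e=[-24,40,0] → ·  [on edge]
    (2,5)@(5, 11): e=[28,0,-12] → ·  [on edge]
    (5,5)@(11, 11): e=[-8,24,0] → ·  [on edge]
    (3,6)@(7, 13): e=[20,0,-4] → ·  [on edge]
    (4,6)@(9, 13): e=[8,8,0] → #  [on edge]
    (5,6)@(11, 13): e=[-4,16,4] → ·
    (3,7)@(7, 15): e=[24,-8,0] → ·  [on edge]
    (4,7)@(9, 15): e=[12,0,4] → #  [on edge]
    (5,7)@(11, 15): e=[0,8,8] → ·  [on edge]
    (2,8)@(5, 17): e=[40,-24,0] → ·  [on edge]
    (5,8)@(11, 17): e=[4,0,12] → #  [on edge]
    (1,9)@(3, 19): e=[56,-40,0] → ·  [on edge]
    (6,9)@(13, 19): e=[-4,0,20] → ·  [on edge]
  covered (3 px):
    · · · · · · · · ·
    · · · · · · · · ·
    · · · · · · · · ·
    · · · · · · · · ·
    · · · · · · · · ·
    · · · · · · · · ·
    · · · · # · · · ·
    · · · · # · · · ·
    · · · · · # · · ·
    · · · · · · · · ·
T3:
  2·area = 32
  edge (2, 4)→(18, 20): d=(16,16) right/bottom  bias=-1
  edge (18, 20)→(10, 14): d=(-8,-6) top-left  bias=+0
  edge (10, 14)→(2, 4): d=(-8,-10) top-left  bias=+0
    (0,1)@(1, 3): e=[0,34,-2] → ·  [on edge]
    (1,2)@(3, 5): e=[0,30,2] → ·  [on edge]
    (2,3)@(5, 7): e=[0,26,6] → ·  [on edge]
    (3,4)@(7, 9): e=[0,22,10] → ·  [on edge]
    (4,5)@(9, 11): e=[0,18,14] → ·  [on edge]
    (5,6)@(11, 13): e=[0,14,18] → ·  [on edge]
    (6,7)@(13, 15): e=[0,10,22] → ·  [on edge]
    (7,8)@(15, 17): e=[0,6,26] → ·  [on edge]
    (8,9)@(17, 19): e=[0,2,30] → ·  [on edge]
  covered (0 px):
    · · · · · · · · ·
    · · · · · · · · ·
    · · · · · · · · ·
    · · · · · · · · ·
    · · · · · · · · ·
    · · · · · · · · ·
    · · · · · · · · ·
    · · · · · · · · ·
    · · · · · · · · ·
    · · · · · · · · ·
T4:
  2·area = 84  (B↔C swapped to make it positive)
  edge (8, 2)→(14, 4): d=(6,2) right/bottom  bias=-1
  edge (14, 4)→(14, 18): d=(0,14) right/bottom  bias=-1
  edge (14, 18)→(8, 2): d=(-6,-16) top-left  bias=+0
    (2,0)@(5, 1): e=[0,126,-42] → ·  [on edge]
    (4,1)@(9, 3): e=[4,70,10] → #
    (5,1)@(11, 3): e=[0,42,42] → ·  [on edge]
    (4,2)@(9, 5): e=[16,70,-2] → ·
    (5,2)@(11, 5): e=[12,42,30] → #
    (6,2)@(13, 5): e=[8,14,62] → #
    (7,2)@(15, 5): e=[4,-14,94] → ·
    (8,2)@(17, 5): e=[0,-42,126] → ·  [on edge]
    (5,3)@(11, 7): e=[24,42,18] → #
    (7,3)@(15, 7): e=[16,-14,82] → ·
    (5,4)@(11, 9): e=[36,42,6] → #
    (7,4)@(15, 9): e=[28,-14,70] → ·
  covered (10 px):
    · · · · · · · · ·
    · · · · # · · · ·
    · · · · · # # · ·
    · · · · · # # · ·
    · · · · · # # · ·
    · · · · · · # · ·
    · · · · · · # · ·
    · · · · · · # · ·
    · · · · · · · · ·
    · · · · · · · · ·

Z-buffer (winner per pixel, '.' = empty):
  . . . . . . . . .
  . . . . 4 . . . .
  . 1 1 . . 4 4 . .
  . . 1 . . 4 4 . .
  . . 0 1 . 4 4 . .
  . . 0 1 . . 4 . .
  . . . 0 2 . 4 . .
  . . . 0 2 . 4 . .
  . . . . . 2 . . .
  . . . . . . . . .

Result: 2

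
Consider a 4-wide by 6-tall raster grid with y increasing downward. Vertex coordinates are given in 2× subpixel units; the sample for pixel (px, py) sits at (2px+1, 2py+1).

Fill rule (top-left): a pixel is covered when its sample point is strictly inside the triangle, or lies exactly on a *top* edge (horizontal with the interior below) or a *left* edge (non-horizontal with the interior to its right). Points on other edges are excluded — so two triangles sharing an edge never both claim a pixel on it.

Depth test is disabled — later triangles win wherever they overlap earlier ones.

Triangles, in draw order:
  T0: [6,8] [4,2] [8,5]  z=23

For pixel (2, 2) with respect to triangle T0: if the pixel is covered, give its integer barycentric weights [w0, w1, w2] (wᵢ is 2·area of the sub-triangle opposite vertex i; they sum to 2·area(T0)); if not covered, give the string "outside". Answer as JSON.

T0:
  2·area = 18
  edge (6, 8)→(4, 2): d=(-2,-6) top-left  bias=+0
  edge (4, 2)→(8, 5): d=(4,3) right/bottom  bias=-1
  edge (8, 5)→(6, 8): d=(-2,3) right/bottom  bias=-1
    (2,1)@(5, 3): e=[4,1,13] → #
    (3,1)@(7, 3): e=[16,-5,7] → ·
    (2,2)@(5, 5): e=[0,9,9] → #  [on edge]
    (3,2)@(7, 5): e=[12,3,3] → #
    (2,3)@(5, 7): e=[-4,17,5] → ·
    (3,3)@(7, 7): e=[8,11,-1] → ·
    (3,5)@(7, 11): e=[0,27,-9] → ·  [on edge]
  covered (3 px):
    · · · ·
    · · # ·
    · · # #
    · · · ·
    · · · ·
    · · · ·

Result: [9,9,0]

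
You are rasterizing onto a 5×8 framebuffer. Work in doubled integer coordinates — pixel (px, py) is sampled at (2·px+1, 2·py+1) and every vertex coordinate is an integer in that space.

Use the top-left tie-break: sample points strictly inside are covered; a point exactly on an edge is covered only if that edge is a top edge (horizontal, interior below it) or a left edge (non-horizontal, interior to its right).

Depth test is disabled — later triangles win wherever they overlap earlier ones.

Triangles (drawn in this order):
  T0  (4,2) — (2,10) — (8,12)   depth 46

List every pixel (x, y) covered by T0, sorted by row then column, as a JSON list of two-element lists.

T0:
  2·area = 52  (B↔C swapped to make it positive)
  edge (4, 2)→(8, 12): d=(4,10) right/bottom  bias=-1
  edge (8, 12)→(2, 10): d=(-6,-2) top-left  bias=+0
  edge (2, 10)→(4, 2): d=(2,-8) top-left  bias=+0
    (2,2)@(5, 5): e=[2,36,14] → X
    (3,2)@(7, 5): e=[-18,40,30] → .
    (1,3)@(3, 7): e=[30,20,2] → X
    (3,3)@(7, 7): e=[-10,28,34] → .
    (1,4)@(3, 9): e=[38,8,6] → X
    (3,4)@(7, 9): e=[-2,16,38] → .
    (1,5)@(3, 11): e=[46,-4,10] → .
    (2,5)@(5, 11): e=[26,0,26] → X  [on edge]
    (3,5)@(7, 11): e=[6,4,42] → X
    (4,5)@(9, 11): e=[-14,8,58] → .
    (2,6)@(5, 13): e=[34,-12,30] → .
    (3,6)@(7, 13): e=[14,-8,46] → .
  covered (7 px):
    . . . . .
    . . . . .
    . . X . .
    . X X . .
    . X X . .
    . . X X .
    . . . . .
    . . . . .

Answer: [[2,2],[1,3],[2,3],[1,4],[2,4],[2,5],[3,5]]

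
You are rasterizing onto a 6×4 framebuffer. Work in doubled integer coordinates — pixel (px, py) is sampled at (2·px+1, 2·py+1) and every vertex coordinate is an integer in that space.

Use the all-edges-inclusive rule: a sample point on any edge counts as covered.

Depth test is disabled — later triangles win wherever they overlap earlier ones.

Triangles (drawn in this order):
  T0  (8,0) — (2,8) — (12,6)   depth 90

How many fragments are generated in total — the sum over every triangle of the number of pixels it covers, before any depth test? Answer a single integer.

T0:
  2·area = 68  (B↔C swapped to make it positive)
  edge (8, 0)→(12, 6): d=(4,6) inclusive
  edge (12, 6)→(2, 8): d=(-10,2) inclusive
  edge (2, 8)→(8, 0): d=(6,-8) inclusive
    (3,1)@(7, 3): e=[18,40,10] → █
    (4,1)@(9, 3): e=[6,36,26] → █
    (5,1)@(11, 3): e=[-6,32,42] → ·
    (2,2)@(5, 5): e=[38,24,6] → █
    (5,2)@(11, 5): e=[2,12,54] → █
    (1,3)@(3, 7): e=[58,8,2] → █
    (3,3)@(7, 7): e=[34,0,34] → █  [on edge]
    (4,3)@(9, 7): e=[22,-4,50] → ·
    (5,3)@(11, 7): e=[10,-8,66] → ·
  covered (9 px):
    · · · · · ·
    · · · █ █ ·
    · · █ █ █ █
    · █ █ █ · ·

Result: 9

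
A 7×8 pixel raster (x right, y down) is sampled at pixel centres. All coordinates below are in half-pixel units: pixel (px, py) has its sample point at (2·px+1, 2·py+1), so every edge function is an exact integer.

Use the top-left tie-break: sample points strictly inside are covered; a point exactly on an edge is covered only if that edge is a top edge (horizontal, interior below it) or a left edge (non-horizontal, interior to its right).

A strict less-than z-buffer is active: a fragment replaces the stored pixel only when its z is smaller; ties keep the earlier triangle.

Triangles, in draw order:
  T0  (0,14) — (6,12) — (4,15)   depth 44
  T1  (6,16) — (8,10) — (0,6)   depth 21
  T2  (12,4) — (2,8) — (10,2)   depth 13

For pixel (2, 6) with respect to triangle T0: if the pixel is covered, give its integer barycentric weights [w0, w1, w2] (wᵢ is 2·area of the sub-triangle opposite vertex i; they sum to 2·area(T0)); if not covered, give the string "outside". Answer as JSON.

T0:
  2·area = 14
  edge (0, 14)→(6, 12): d=(6,-2) top-left  bias=+0
  edge (6, 12)→(4, 15): d=(-2,3) right/bottom  bias=-1
  edge (4, 15)→(0, 14): d=(-4,-1) top-left  bias=+0
    (4,5)@(9, 11): e=[0,-7,21] → ·  [on edge]
    (1,6)@(3, 13): e=[0,7,7] → #  [on edge]
    (2,6)@(5, 13): e=[4,1,9] → #
    (3,6)@(7, 13): e=[8,-5,11] → ·
    (1,7)@(3, 15): e=[12,3,-1] → ·
    (2,7)@(5, 15): e=[16,-3,1] → ·
  covered (2 px):
    · · · · · · ·
    · · · · · · ·
    · · · · · · ·
    · · · · · · ·
    · · · · · · ·
    · · · · · · ·
    · # # · · · ·
    · · · · · · ·
T1:
  2·area = 56  (B↔C swapped to make it positive)
  edge (6, 16)→(0, 6): d=(-6,-10) top-left  bias=+0
  edge (0, 6)→(8, 10): d=(8,4) right/bottom  bias=-1
  edge (8, 10)→(6, 16): d=(-2,6) right/bottom  bias=-1
    (5,0)@(11, 1): e=[140,-84,0] → ·  [on edge]
    (0,3)@(1, 7): e=[4,4,48] → #
    (1,3)@(3, 7): e=[24,-4,36] → ·
    (4,3)@(9, 7): e=[84,-28,0] → ·  [on edge]
    (0,4)@(1, 9): e=[-8,20,44] → ·
    (1,4)@(3, 9): e=[12,12,32] → #
    (2,4)@(5, 9): e=[32,4,20] → #
    (3,4)@(7, 9): e=[52,-4,8] → ·
    (1,5)@(3, 11): e=[0,28,28] → #  [on edge]
    (3,5)@(7, 11): e=[40,12,4] → #
    (4,5)@(9, 11): e=[60,4,-8] → ·
    (1,6)@(3, 13): e=[-12,44,24] → ·
    (3,6)@(7, 13): e=[28,28,0] → ·  [on edge]
  covered (7 px):
    · · · · · · ·
    · · · · · · ·
    · · · · · · ·
    # · · · · · ·
    · # # · · · ·
    · # # # · · ·
    · · # · · · ·
    · · · · · · ·
T2:
  2·area = 28
  edge (12, 4)→(2, 8): d=(-10,4) right/bottom  bias=-1
  edge (2, 8)→(10, 2): d=(8,-6) top-left  bias=+0
  edge (10, 2)→(12, 4): d=(2,2) right/bottom  bias=-1
    (4,0)@(9, 1): e=[42,-14,0] → ·  [on edge]
    (4,1)@(9, 3): e=[22,2,4] → #
    (5,1)@(11, 3): e=[14,14,0] → ·  [on edge]
    (3,2)@(7, 5): e=[10,6,12] → #
    (5,2)@(11, 5): e=[-6,30,4] → ·
    (6,2)@(13, 5): e=[-14,42,0] → ·  [on edge]
    (3,3)@(7, 7): e=[-10,22,16] → ·
    (4,3)@(9, 7): e=[-18,34,12] → ·
  covered (3 px):
    · · · · · · ·
    · · · · # · ·
    · · · # # · ·
    · · · · · · ·
    · · · · · · ·
    · · · · · · ·
    · · · · · · ·
    · · · · · · ·

Final: [1,9,4]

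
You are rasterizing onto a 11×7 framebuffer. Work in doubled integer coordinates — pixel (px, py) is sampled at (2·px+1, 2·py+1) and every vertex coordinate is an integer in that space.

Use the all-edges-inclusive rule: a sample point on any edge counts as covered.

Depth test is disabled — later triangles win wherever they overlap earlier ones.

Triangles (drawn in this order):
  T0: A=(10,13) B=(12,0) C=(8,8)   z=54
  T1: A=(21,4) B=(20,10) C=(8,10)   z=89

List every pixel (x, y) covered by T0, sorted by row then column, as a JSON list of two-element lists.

T0:
  2·area = 36  (B↔C swapped to make it positive)
  edge (10, 13)→(8, 8): d=(-2,-5) inclusive
  edge (8, 8)→(12, 0): d=(4,-8) inclusive
  edge (12, 0)→(10, 13): d=(-2,13) inclusive
    (5,1)@(11, 3): e=[25,4,7] → #
    (6,1)@(13, 3): e=[35,20,-19] → ·
    (5,2)@(11, 5): e=[21,12,3] → #
    (6,2)@(13, 5): e=[31,28,-23] → ·
    (4,3)@(9, 7): e=[7,4,25] → #
    (5,3)@(11, 7): e=[17,20,-1] → ·
    (4,4)@(9, 9): e=[3,12,21] → #
    (5,4)@(11, 9): e=[13,28,-5] → ·
    (4,5)@(9, 11): e=[-1,20,17] → ·
  covered (4 px):
    · · · · · · · · · · ·
    · · · · · # · · · · ·
    · · · · · # · · · · ·
    · · · · # · · · · · ·
    · · · · # · · · · · ·
    · · · · · · · · · · ·
    · · · · · · · · · · ·
T1:
  2·area = 72
  edge (21, 4)→(20, 10): d=(-1,6) inclusive
  edge (20, 10)→(8, 10): d=(-12,0) inclusive
  edge (8, 10)→(21, 4): d=(13,-6) inclusive
    (9,2)@(19, 5): e=[11,60,1] → #
    (10,2)@(21, 5): e=[-1,60,13] → ·
    (7,3)@(15, 7): e=[33,36,3] → #
    (8,3)@(17, 7): e=[21,36,15] → #
    (10,3)@(21, 7): e=[-3,36,39] → ·
    (5,4)@(11, 9): e=[55,12,5] → #
    (6,4)@(13, 9): e=[43,12,17] → #
    (10,4)@(21, 9): e=[-5,12,65] → ·
    (5,5)@(11, 11): e=[53,-12,31] → ·
    (6,5)@(13, 11): e=[41,-12,43] → ·
    (7,5)@(15, 11): e=[29,-12,55] → ·
    (8,5)@(17, 11): e=[17,-12,67] → ·
  covered (9 px):
    · · · · · · · · · · ·
    · · · · · · · · · · ·
    · · · · · · · · · # ·
    · · · · · · · # # # ·
    · · · · · # # # # # ·
    · · · · · · · · · · ·
    · · · · · · · · · · ·

Result: [[5,1],[5,2],[4,3],[4,4]]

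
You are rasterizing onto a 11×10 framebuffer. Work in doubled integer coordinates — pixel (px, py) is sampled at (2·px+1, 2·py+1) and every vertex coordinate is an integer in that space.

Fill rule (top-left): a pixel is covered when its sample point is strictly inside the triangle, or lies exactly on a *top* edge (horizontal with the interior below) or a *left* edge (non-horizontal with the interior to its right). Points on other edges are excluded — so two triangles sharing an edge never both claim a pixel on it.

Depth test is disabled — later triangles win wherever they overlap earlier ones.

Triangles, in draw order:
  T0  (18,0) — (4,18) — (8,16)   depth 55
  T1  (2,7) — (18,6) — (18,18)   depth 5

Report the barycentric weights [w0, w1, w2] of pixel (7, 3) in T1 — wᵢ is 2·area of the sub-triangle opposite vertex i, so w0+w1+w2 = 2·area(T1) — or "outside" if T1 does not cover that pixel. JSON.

T0:
  2·area = 44  (B↔C swapped to make it positive)
  edge (18, 0)→(8, 16): d=(-10,16) right/bottom  bias=-1
  edge (8, 16)→(4, 18): d=(-4,2) right/bottom  bias=-1
  edge (4, 18)→(18, 0): d=(14,-18) top-left  bias=+0
    (6,3)@(13, 7): e=[10,26,8] → #
    (7,3)@(15, 7): e=[-22,22,44] → ·
    (5,4)@(11, 9): e=[22,22,0] → #  [on edge]
    (6,4)@(13, 9): e=[-10,18,36] → ·
    (5,5)@(11, 11): e=[2,14,28] → #
    (6,5)@(13, 11): e=[-30,10,64] → ·
    (4,6)@(9, 13): e=[14,10,20] → #
    (5,6)@(11, 13): e=[-18,6,56] → ·
    (3,7)@(7, 15): e=[26,6,12] → #
    (4,7)@(9, 15): e=[-6,2,48] → ·
    (2,8)@(5, 17): e=[38,2,4] → #
    (3,8)@(7, 17): e=[6,-2,40] → ·
  covered (6 px):
    · · · · · · · · · · ·
    · · · · · · · · · · ·
    · · · · · · · · · · ·
    · · · · · · # · · · ·
    · · · · · # · · · · ·
    · · · · · # · · · · ·
    · · · · # · · · · · ·
    · · · # · · · · · · ·
    · · # · · · · · · · ·
    · · · · · · · · · · ·
T1:
  2·area = 192
  edge (2, 7)→(18, 6): d=(16,-1) top-left  bias=+0
  edge (18, 6)→(18, 18): d=(0,12) right/bottom  bias=-1
  edge (18, 18)→(2, 7): d=(-16,-11) top-left  bias=+0
    (1,3)@(3, 7): e=[1,180,11] → #
    (2,3)@(5, 7): e=[3,156,33] → #
    (3,3)@(7, 7): e=[5,132,55] → #
    (4,3)@(9, 7): e=[7,108,77] → #
    (5,3)@(11, 7): e=[9,84,99] → #
    (6,3)@(13, 7): e=[11,60,121] → #
    (7,3)@(15, 7): e=[13,36,143] → #
    (8,3)@(17, 7): e=[15,12,165] → #
    (9,3)@(19, 7): e=[17,-12,187] → ·
    (1,4)@(3, 9): e=[33,180,-21] → ·
    (2,4)@(5, 9): e=[35,156,1] → #
    (9,4)@(19, 9): e=[49,-12,155] → ·
  covered (27 px):
    · · · · · · · · · · ·
    · · · · · · · · · · ·
    · · · · · · · · · · ·
    · # # # # # # # # · ·
    · · # # # # # # # · ·
    · · · · # # # # # · ·
    · · · · · # # # # · ·
    · · · · · · · # # · ·
    · · · · · · · · # · ·
    · · · · · · · · · · ·

Answer: [36,143,13]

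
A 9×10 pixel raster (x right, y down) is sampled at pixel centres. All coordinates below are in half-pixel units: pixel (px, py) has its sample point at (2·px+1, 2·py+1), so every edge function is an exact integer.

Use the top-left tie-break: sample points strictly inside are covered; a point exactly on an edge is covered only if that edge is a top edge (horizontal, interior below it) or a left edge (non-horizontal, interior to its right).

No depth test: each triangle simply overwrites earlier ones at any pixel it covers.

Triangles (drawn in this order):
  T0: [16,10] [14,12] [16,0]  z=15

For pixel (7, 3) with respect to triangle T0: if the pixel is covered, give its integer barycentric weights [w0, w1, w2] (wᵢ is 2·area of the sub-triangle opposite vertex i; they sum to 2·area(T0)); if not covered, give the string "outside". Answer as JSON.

T0:
  2·area = 20
  edge (16, 10)→(14, 12): d=(-2,2) right/bottom  bias=-1
  edge (14, 12)→(16, 0): d=(2,-12) top-left  bias=+0
  edge (16, 0)→(16, 10): d=(0,10) right/bottom  bias=-1
    (7,3)@(15, 7): e=[8,2,10] → #
    (8,3)@(17, 7): e=[4,26,-10] → ·
    (7,4)@(15, 9): e=[4,6,10] → #
    (8,4)@(17, 9): e=[0,30,-10] → ·  [on edge]
    (7,5)@(15, 11): e=[0,10,10] → ·  [on edge]
    (6,6)@(13, 13): e=[0,-10,30] → ·  [on edge]
    (5,7)@(11, 15): e=[0,-30,50] → ·  [on edge]
    (4,8)@(9, 17): e=[0,-50,70] → ·  [on edge]
    (3,9)@(7, 19): e=[0,-70,90] → ·  [on edge]
  covered (2 px):
    · · · · · · · · ·
    · · · · · · · · ·
    · · · · · · · · ·
    · · · · · · · # ·
    · · · · · · · # ·
    · · · · · · · · ·
    · · · · · · · · ·
    · · · · · · · · ·
    · · · · · · · · ·
    · · · · · · · · ·

Result: [2,10,8]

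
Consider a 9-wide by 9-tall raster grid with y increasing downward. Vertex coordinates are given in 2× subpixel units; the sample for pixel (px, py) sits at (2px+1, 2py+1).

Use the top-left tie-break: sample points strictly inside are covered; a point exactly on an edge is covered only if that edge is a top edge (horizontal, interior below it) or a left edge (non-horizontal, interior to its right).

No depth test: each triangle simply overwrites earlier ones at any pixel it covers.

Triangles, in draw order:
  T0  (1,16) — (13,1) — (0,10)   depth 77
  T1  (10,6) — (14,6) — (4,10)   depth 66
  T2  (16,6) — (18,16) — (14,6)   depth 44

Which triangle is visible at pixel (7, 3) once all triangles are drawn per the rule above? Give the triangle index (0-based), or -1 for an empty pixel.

T0:
  2·area = 87  (B↔C swapped to make it positive)
  edge (1, 16)→(0, 10): d=(-1,-6) top-left  bias=+0
  edge (0, 10)→(13, 1): d=(13,-9) top-left  bias=+0
  edge (13, 1)→(1, 16): d=(-12,15) right/bottom  bias=-1
    (6,0)@(13, 1): e=[87,0,0] → ·  [on edge]
    (5,1)@(11, 3): e=[73,8,6] → █
    (6,1)@(13, 3): e=[85,26,-24] → ·
    (4,2)@(9, 5): e=[59,16,12] → █
    (5,2)@(11, 5): e=[71,34,-18] → ·
    (2,3)@(5, 7): e=[33,6,48] → █
    (3,3)@(7, 7): e=[45,24,18] → █
    (4,3)@(9, 7): e=[57,42,-12] → ·
    (1,4)@(3, 9): e=[19,14,54] → █
    (3,4)@(7, 9): e=[43,50,-6] → ·
    (0,5)@(1, 11): e=[5,22,60] → █
    (2,5)@(5, 11): e=[29,58,0] → ·  [on edge]
  covered (11 px):
    · · · · · · · · ·
    · · · · · █ · · ·
    · · · · █ · · · ·
    · · █ █ · · · · ·
    · █ █ · · · · · ·
    █ █ · · · · · · ·
    █ █ · · · · · · ·
    █ · · · · · · · ·
    · · · · · · · · ·
T1:
  2·area = 16
  edge (10, 6)→(14, 6): d=(4,0) top-left  bias=+0
  edge (14, 6)→(4, 10): d=(-10,4) right/bottom  bias=-1
  edge (4, 10)→(10, 6): d=(6,-4) top-left  bias=+0
    (4,3)@(9, 7): e=[4,10,2] → █
    (5,3)@(11, 7): e=[4,2,10] → █
    (6,3)@(13, 7): e=[4,-6,18] → ·
    (4,4)@(9, 9): e=[12,-10,14] → ·
    (5,4)@(11, 9): e=[12,-18,22] → ·
  covered (2 px):
    · · · · · · · · ·
    · · · · · · · · ·
    · · · · · · · · ·
    · · · · █ █ · · ·
    · · · · · · · · ·
    · · · · · · · · ·
    · · · · · · · · ·
    · · · · · · · · ·
    · · · · · · · · ·
T2:
  2·area = 20
  edge (16, 6)→(18, 16): d=(2,10) right/bottom  bias=-1
  edge (18, 16)→(14, 6): d=(-4,-10) top-left  bias=+0
  edge (14, 6)→(16, 6): d=(2,0) top-left  bias=+0
    (7,0)@(15, 1): e=[0,30,-10] → ·  [on edge]
    (7,3)@(15, 7): e=[12,6,2] → █
    (8,3)@(17, 7): e=[-8,26,2] → ·
    (7,4)@(15, 9): e=[16,-2,6] → ·
    (8,5)@(17, 11): e=[0,10,10] → ·  [on edge]
    (8,6)@(17, 13): e=[4,2,14] → █
    (8,7)@(17, 15): e=[8,-6,18] → ·
  covered (2 px):
    · · · · · · · · ·
    · · · · · · · · ·
    · · · · · · · · ·
    · · · · · · · █ ·
    · · · · · · · · ·
    · · · · · · · · ·
    · · · · · · · · █
    · · · · · · · · ·
    · · · · · · · · ·

Z-buffer (winner per pixel, '.' = empty):
  . . . . . . . . .
  . . . . . 0 . . .
  . . . . 0 . . . .
  . . 0 0 1 1 . 2 .
  . 0 0 . . . . . .
  0 0 . . . . . . .
  0 0 . . . . . . 2
  0 . . . . . . . .
  . . . . . . . . .

Answer: 2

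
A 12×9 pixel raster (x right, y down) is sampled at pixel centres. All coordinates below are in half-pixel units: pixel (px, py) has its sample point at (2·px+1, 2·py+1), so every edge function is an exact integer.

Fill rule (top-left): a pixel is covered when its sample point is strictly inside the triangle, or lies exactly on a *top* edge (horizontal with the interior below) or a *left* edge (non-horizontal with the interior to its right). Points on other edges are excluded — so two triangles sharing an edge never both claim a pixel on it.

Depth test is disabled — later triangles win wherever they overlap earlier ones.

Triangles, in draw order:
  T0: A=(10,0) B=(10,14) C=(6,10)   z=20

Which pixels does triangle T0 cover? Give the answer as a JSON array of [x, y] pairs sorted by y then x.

T0:
  2·area = 56
  edge (10, 0)→(10, 14): d=(0,14) right/bottom  bias=-1
  edge (10, 14)→(6, 10): d=(-4,-4) top-left  bias=+0
  edge (6, 10)→(10, 0): d=(4,-10) top-left  bias=+0
    (4,1)@(9, 3): e=[14,40,2] → X
    (5,1)@(11, 3): e=[-14,48,22] → .
    (0,2)@(1, 5): e=[126,0,-70] → .  [on edge]
    (4,2)@(9, 5): e=[14,32,10] → X
    (5,2)@(11, 5): e=[-14,40,30] → .
    (1,3)@(3, 7): e=[98,0,-42] → .  [on edge]
    (4,3)@(9, 7): e=[14,24,18] → X
    (5,3)@(11, 7): e=[-14,32,38] → .
    (2,4)@(5, 9): e=[70,0,-14] → .  [on edge]
    (3,4)@(7, 9): e=[42,8,6] → X
    (5,4)@(11, 9): e=[-14,24,46] → .
    (3,5)@(7, 11): e=[42,0,14] → X  [on edge]
    (4,6)@(9, 13): e=[14,0,42] → X  [on edge]
    (5,7)@(11, 15): e=[-14,0,70] → .  [on edge]
    (6,8)@(13, 17): e=[-42,0,98] → .  [on edge]
  covered (8 px):
    . . . . . . . . . . . .
    . . . . X . . . . . . .
    . . . . X . . . . . . .
    . . . . X . . . . . . .
    . . . X X . . . . . . .
    . . . X X . . . . . . .
    . . . . X . . . . . . .
    . . . . . . . . . . . .
    . . . . . . . . . . . .

Answer: [[4,1],[4,2],[4,3],[3,4],[4,4],[3,5],[4,5],[4,6]]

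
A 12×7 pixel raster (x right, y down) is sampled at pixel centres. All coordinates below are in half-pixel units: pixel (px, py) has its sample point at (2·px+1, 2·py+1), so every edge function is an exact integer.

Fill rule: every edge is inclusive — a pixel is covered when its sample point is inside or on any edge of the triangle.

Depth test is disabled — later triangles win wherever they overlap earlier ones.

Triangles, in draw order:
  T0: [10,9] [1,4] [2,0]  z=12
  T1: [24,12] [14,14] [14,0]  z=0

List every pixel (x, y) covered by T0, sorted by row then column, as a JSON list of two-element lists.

T0:
  2·area = 41
  edge (10, 9)→(1, 4): d=(-9,-5) inclusive
  edge (1, 4)→(2, 0): d=(1,-4) inclusive
  edge (2, 0)→(10, 9): d=(8,9) inclusive
    (1,1)@(3, 3): e=[19,7,15] → █
    (2,1)@(5, 3): e=[29,15,-3] → ·
    (1,2)@(3, 5): e=[1,9,31] → █
    (2,2)@(5, 5): e=[11,17,13] → █
    (3,2)@(7, 5): e=[21,25,-5] → ·
    (1,3)@(3, 7): e=[-17,11,47] → ·
    (2,3)@(5, 7): e=[-7,19,29] → ·
    (3,3)@(7, 7): e=[3,27,11] → █
    (4,3)@(9, 7): e=[13,35,-7] → ·
    (3,4)@(7, 9): e=[-15,29,27] → ·
  covered (4 px):
    · · · · · · · · · · · ·
    · █ · · · · · · · · · ·
    · █ █ · · · · · · · · ·
    · · · █ · · · · · · · ·
    · · · · · · · · · · · ·
    · · · · · · · · · · · ·
    · · · · · · · · · · · ·
T1:
  2·area = 140
  edge (24, 12)→(14, 14): d=(-10,2) inclusive
  edge (14, 14)→(14, 0): d=(0,-14) inclusive
  edge (14, 0)→(24, 12): d=(10,12) inclusive
    (7,1)@(15, 3): e=[108,14,18] → █
    (8,1)@(17, 3): e=[104,42,-6] → ·
    (7,2)@(15, 5): e=[88,14,38] → █
    (8,2)@(17, 5): e=[84,42,14] → █
    (9,2)@(19, 5): e=[80,70,-10] → ·
    (7,3)@(15, 7): e=[68,14,58] → █
    (9,3)@(19, 7): e=[60,70,10] → █
    (10,3)@(21, 7): e=[56,98,-14] → ·
    (7,4)@(15, 9): e=[48,14,78] → █
    (10,4)@(21, 9): e=[36,98,6] → █
    (11,4)@(23, 9): e=[32,126,-18] → ·
    (7,5)@(15, 11): e=[28,14,98] → █
    (9,6)@(19, 13): e=[0,70,70] → █  [on edge]
  covered (18 px):
    · · · · · · · · · · · ·
    · · · · · · · █ · · · ·
    · · · · · · · █ █ · · ·
    · · · · · · · █ █ █ · ·
    · · · · · · · █ █ █ █ ·
    · · · · · · · █ █ █ █ █
    · · · · · · · █ █ █ · ·

Answer: [[1,1],[1,2],[2,2],[3,3]]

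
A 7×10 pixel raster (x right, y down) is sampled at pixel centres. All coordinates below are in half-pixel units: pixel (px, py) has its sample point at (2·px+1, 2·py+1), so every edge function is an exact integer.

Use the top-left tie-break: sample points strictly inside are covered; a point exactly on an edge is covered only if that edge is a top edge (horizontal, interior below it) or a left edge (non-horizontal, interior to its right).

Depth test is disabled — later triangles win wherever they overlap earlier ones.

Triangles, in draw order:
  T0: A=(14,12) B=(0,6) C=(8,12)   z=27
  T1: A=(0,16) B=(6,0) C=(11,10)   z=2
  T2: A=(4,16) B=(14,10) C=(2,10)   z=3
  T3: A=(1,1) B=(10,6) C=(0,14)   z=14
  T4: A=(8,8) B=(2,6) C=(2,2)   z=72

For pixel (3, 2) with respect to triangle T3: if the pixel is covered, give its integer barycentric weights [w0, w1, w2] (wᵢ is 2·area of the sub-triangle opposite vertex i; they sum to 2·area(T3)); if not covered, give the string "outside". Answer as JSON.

T0:
  2·area = 36  (B↔C swapped to make it positive)
  edge (14, 12)→(8, 12): d=(-6,0) right/bottom  bias=-1
  edge (8, 12)→(0, 6): d=(-8,-6) top-left  bias=+0
  edge (0, 6)→(14, 12): d=(14,6) right/bottom  bias=-1
    (2,4)@(5, 9): e=[18,6,12] → X
    (3,4)@(7, 9): e=[18,18,0] → .  [on edge]
    (2,5)@(5, 11): e=[6,-10,40] → .
    (3,5)@(7, 11): e=[6,2,28] → X
    (4,5)@(9, 11): e=[6,14,16] → X
    (5,5)@(11, 11): e=[6,26,4] → X
    (6,5)@(13, 11): e=[6,38,-8] → .
    (3,6)@(7, 13): e=[-6,-14,56] → .
    (4,6)@(9, 13): e=[-6,-2,44] → .
    (5,6)@(11, 13): e=[-6,10,32] → .
  covered (4 px):
    . . . . . . .
    . . . . . . .
    . . . . . . .
    . . . . . . .
    . . X . . . .
    . . . X X X .
    . . . . . . .
    . . . . . . .
    . . . . . . .
    . . . . . . .
T1:
  2·area = 140
  edge (0, 16)→(6, 0): d=(6,-16) top-left  bias=+0
  edge (6, 0)→(11, 10): d=(5,10) right/bottom  bias=-1
  edge (11, 10)→(0, 16): d=(-11,6) right/bottom  bias=-1
    (2,1)@(5, 3): e=[2,25,113] → X
    (3,1)@(7, 3): e=[34,5,101] → X
    (4,1)@(9, 3): e=[66,-15,89] → .
    (2,2)@(5, 5): e=[14,35,91] → X
    (4,2)@(9, 5): e=[78,-5,67] → .
    (2,3)@(5, 7): e=[26,45,69] → X
    (4,3)@(9, 7): e=[90,5,45] → X
    (5,3)@(11, 7): e=[122,-15,33] → .
    (1,4)@(3, 9): e=[6,75,59] → X
    (5,4)@(11, 9): e=[134,-5,11] → .
    (1,5)@(3, 11): e=[18,85,37] → X
    (5,5)@(11, 11): e=[146,5,-11] → .
  covered (18 px):
    . . . . . . .
    . . X X . . .
    . . X X . . .
    . . X X X . .
    . X X X X . .
    . X X X X . .
    . X X . . . .
    X . . . . . .
    . . . . . . .
    . . . . . . .
T2:
  2·area = 72  (B↔C swapped to make it positive)
  edge (4, 16)→(2, 10): d=(-2,-6) top-left  bias=+0
  edge (2, 10)→(14, 10): d=(12,0) top-left  bias=+0
  edge (14, 10)→(4, 16): d=(-10,6) right/bottom  bias=-1
    (0,3)@(1, 7): e=[0,-36,108] → .  [on edge]
    (1,5)@(3, 11): e=[4,12,56] → X
    (2,5)@(5, 11): e=[16,12,44] → X
    (3,5)@(7, 11): e=[28,12,32] → X
    (4,5)@(9, 11): e=[40,12,20] → X
    (5,5)@(11, 11): e=[52,12,8] → X
    (6,5)@(13, 11): e=[64,12,-4] → .
    (1,6)@(3, 13): e=[0,36,36] → X  [on edge]
    (4,6)@(9, 13): e=[36,36,0] → .  [on edge]
    (5,6)@(11, 13): e=[48,36,-12] → .
    (1,7)@(3, 15): e=[-4,60,16] → .
    (2,7)@(5, 15): e=[8,60,4] → X
    (2,9)@(5, 19): e=[0,108,-36] → .  [on edge]
  covered (9 px):
    . . . . . . .
    . . . . . . .
    . . . . . . .
    . . . . . . .
    . . . . . . .
    . X X X X X .
    . X X X . . .
    . . X . . . .
    . . . . . . .
    . . . . . . .
T3:
  2·area = 122
  edge (1, 1)→(10, 6): d=(9,5) right/bottom  bias=-1
  edge (10, 6)→(0, 14): d=(-10,8) right/bottom  bias=-1
  edge (0, 14)→(1, 1): d=(1,-13) top-left  bias=+0
    (0,0)@(1, 1): e=[0,122,0] → .  [on edge]
    (0,1)@(1, 3): e=[18,102,2] → X
    (1,1)@(3, 3): e=[8,86,28] → X
    (2,1)@(5, 3): e=[-2,70,54] → .
    (0,2)@(1, 5): e=[36,82,4] → X
    (2,2)@(5, 5): e=[16,50,56] → X
    (3,2)@(7, 5): e=[6,34,82] → X
    (4,2)@(9, 5): e=[-4,18,108] → .
    (0,3)@(1, 7): e=[54,62,6] → X
    (4,3)@(9, 7): e=[14,-2,110] → .
    (0,4)@(1, 9): e=[72,42,8] → X
    (3,4)@(7, 9): e=[42,-6,86] → .
  covered (16 px):
    . . . . . . .
    X X . . . . .
    X X X X . . .
    X X X X . . .
    X X X . . . .
    X X . . . . .
    X . . . . . .
    . . . . . . .
    . . . . . . .
    . . . . . . .
T4:
  2·area = 24
  edge (8, 8)→(2, 6): d=(-6,-2) top-left  bias=+0
  edge (2, 6)→(2, 2): d=(0,-4) top-left  bias=+0
  edge (2, 2)→(8, 8): d=(6,6) right/bottom  bias=-1
    (0,0)@(1, 1): e=[28,-4,0] → .  [on edge]
    (1,1)@(3, 3): e=[20,4,0] → .  [on edge]
    (1,2)@(3, 5): e=[8,4,12] → X
    (2,2)@(5, 5): e=[12,12,0] → .  [on edge]
    (1,3)@(3, 7): e=[-4,4,24] → .
    (2,3)@(5, 7): e=[0,12,12] → X  [on edge]
    (3,3)@(7, 7): e=[4,20,0] → .  [on edge]
    (2,4)@(5, 9): e=[-12,12,24] → .
    (4,4)@(9, 9): e=[-4,28,0] → .  [on edge]
    (5,4)@(11, 9): e=[0,36,-12] → .  [on edge]
    (5,5)@(11, 11): e=[-12,36,0] → .  [on edge]
    (6,6)@(13, 13): e=[-20,44,0] → .  [on edge]
  covered (2 px):
    . . . . . . .
    . . . . . . .
    . X . . . . .
    . . X . . . .
    . . . . . . .
    . . . . . . .
    . . . . . . .
    . . . . . . .
    . . . . . . .
    . . . . . . .

Answer: [34,82,6]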